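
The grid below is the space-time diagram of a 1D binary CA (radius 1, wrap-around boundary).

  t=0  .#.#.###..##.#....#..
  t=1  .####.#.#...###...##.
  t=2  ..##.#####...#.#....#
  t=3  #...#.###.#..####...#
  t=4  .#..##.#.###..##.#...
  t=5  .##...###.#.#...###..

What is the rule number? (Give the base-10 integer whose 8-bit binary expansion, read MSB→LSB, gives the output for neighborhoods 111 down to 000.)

180

  [7] ### => #  t=0,i=6
  [6] ##. => .  t=0,i=7
  [5] #.# => #  t=0,i=2
  [4] #.. => #  t=0,i=8
  [3] .## => .  t=0,i=5
  [2] .#. => #  t=0,i=1
  [1] ..# => .  t=0,i=0
  [0] ... => .  t=0,i=15
  bits 10110100 = 180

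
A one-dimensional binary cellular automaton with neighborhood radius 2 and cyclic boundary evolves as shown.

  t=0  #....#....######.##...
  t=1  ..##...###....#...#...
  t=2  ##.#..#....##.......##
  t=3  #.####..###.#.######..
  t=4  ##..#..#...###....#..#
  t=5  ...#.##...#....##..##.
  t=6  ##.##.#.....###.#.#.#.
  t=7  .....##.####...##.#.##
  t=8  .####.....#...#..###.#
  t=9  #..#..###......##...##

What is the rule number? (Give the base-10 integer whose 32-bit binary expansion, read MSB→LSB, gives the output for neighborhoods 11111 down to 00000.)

  ##### -> .   bit 31 = 0  t=0,i=12
  ####. -> #   bit 30 = 1  t=0,i=14
  ###.# -> .   bit 29 = 0  t=0,i=15
  ###.. -> .   bit 28 = 0  t=1,i=9
  ##.## -> .   bit 27 = 0  t=0,i=16
  ##.#. -> #   bit 26 = 1  t=2,i=2
  ##..# -> .   bit 25 = 0  t=3,i=6
  ##... -> .   bit 24 = 0  t=0,i=19
  #.### -> .   bit 23 = 0  t=3,i=2
  #.##. -> .   bit 22 = 0  t=0,i=17
  #.#.# -> #   bit 21 = 1  t=3,i=12
  #.#.. -> #   bit 20 = 1  t=2,i=3
  #..## -> #   bit 19 = 1  t=3,i=7
  #..#. -> #   bit 18 = 1  t=2,i=5
  #...# -> .   bit 17 = 0  t=0,i=20
  #.... -> #   bit 16 = 1  t=0,i=2
  .#### -> .   bit 15 = 0  t=0,i=11
  .###. -> .   bit 14 = 0  t=1,i=8
  .##.# -> .   bit 13 = 0  t=6,i=1
  .##.. -> #   bit 12 = 1  t=0,i=18
  .#.## -> #   bit 11 = 1  t=3,i=1
  .#.#. -> .   bit 10 = 0  t=6,i=17
  .#..# -> #   bit 9 = 1  t=2,i=4
  .#... -> .   bit 8 = 0  t=0,i=1
  ..### -> .   bit 7 = 0  t=0,i=10
  ..##. -> .   bit 6 = 0  t=1,i=2
  ..#.# -> #   bit 5 = 1  t=3,i=0
  ..#.. -> .   bit 4 = 0  t=0,i=0
  ...## -> #   bit 3 = 1  t=0,i=9
  ...#. -> .   bit 2 = 0  t=0,i=4
  ....# -> #   bit 1 = 1  t=0,i=3
  ..... -> #   bit 0 = 1  t=1,i=21
  bits 01000100001111010001101000101011 = 1144855083

1144855083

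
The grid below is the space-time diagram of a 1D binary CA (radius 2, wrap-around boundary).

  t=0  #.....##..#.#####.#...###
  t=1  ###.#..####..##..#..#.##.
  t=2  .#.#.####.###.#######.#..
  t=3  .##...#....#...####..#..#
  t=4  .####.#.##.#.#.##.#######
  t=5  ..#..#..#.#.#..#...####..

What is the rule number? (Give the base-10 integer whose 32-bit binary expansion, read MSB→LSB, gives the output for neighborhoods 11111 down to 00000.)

  [31] ##### => #  t=0,i=14
  [30] ####. => .  t=0,i=15
  [29] ###.# => .  t=0,i=16
  [28] ###.. => #  t=0,i=0
  [27] ##.## => .  t=1,i=24
  [26] ##.#. => #  t=0,i=17
  [25] ##..# => #  t=0,i=8
  [24] ##... => #  t=0,i=1
  [23] #.### => .  t=0,i=12
  [22] #.##. => #  t=1,i=22
  [21] #.#.# => .  t=2,i=3
  [20] #.#.. => .  t=0,i=18
  [19] #..## => #  t=1,i=6
  [18] #..#. => #  t=0,i=9
  [17] #...# => #  t=0,i=20
  [16] #.... => #  t=0,i=2
  [15] .#### => #  t=0,i=13
  [14] .###. => #  t=1,i=1
  [13] .##.# => .  t=1,i=23
  [12] .##.. => #  t=0,i=7
  [11] .#.## => .  t=0,i=11
  [10] .#.#. => #  t=2,i=2
  [9] .#..# => #  t=1,i=5
  [8] .#... => .  t=0,i=19
  [7] ..### => #  t=0,i=22
  [6] ..##. => .  t=0,i=6
  [5] ..#.# => #  t=0,i=10
  [4] ..#.. => #  t=1,i=17
  [3] ...## => .  t=0,i=5
  [2] ...#. => .  t=2,i=0
  [1] ....# => #  t=0,i=4
  [0] ..... => .  t=0,i=3
  bits 10010111010011111101011010110010 = 2538591922

2538591922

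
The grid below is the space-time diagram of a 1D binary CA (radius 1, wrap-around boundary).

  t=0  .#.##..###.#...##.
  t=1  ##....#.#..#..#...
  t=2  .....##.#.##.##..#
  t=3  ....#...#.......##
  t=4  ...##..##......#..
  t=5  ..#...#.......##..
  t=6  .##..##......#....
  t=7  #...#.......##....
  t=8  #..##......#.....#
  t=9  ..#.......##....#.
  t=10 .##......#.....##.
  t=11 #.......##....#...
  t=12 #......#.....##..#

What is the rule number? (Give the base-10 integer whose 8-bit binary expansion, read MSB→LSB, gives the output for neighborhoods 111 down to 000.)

134

  nb ###: next=#  (t=0,i=8, bit7=1)
  nb ##.: next=.  (t=0,i=4, bit6=0)
  nb #.#: next=.  (t=0,i=2, bit5=0)
  nb #..: next=.  (t=0,i=5, bit4=0)
  nb .##: next=.  (t=0,i=3, bit3=0)
  nb .#.: next=#  (t=0,i=1, bit2=1)
  nb ..#: next=#  (t=0,i=0, bit1=1)
  nb ...: next=.  (t=0,i=13, bit0=0)
  bits 10000110 = 134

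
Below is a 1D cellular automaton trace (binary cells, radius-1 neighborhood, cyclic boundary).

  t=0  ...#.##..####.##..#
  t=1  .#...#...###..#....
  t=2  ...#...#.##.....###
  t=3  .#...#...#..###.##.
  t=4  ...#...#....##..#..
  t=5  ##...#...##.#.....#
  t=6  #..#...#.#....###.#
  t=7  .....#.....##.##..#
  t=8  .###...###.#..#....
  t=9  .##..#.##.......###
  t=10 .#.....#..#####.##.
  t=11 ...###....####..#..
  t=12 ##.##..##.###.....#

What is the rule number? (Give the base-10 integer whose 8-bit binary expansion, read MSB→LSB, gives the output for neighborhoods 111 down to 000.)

137

  ###|#  b7=1 t=0,i=10
  ##.|.  b6=0 t=0,i=6
  #.#|.  b5=0 t=0,i=4
  #..|.  b4=0 t=0,i=0
  .##|#  b3=1 t=0,i=5
  .#.|.  b2=0 t=0,i=3
  ..#|.  b1=0 t=0,i=2
  ...|#  b0=1 t=0,i=1
  bits 10001001 = 137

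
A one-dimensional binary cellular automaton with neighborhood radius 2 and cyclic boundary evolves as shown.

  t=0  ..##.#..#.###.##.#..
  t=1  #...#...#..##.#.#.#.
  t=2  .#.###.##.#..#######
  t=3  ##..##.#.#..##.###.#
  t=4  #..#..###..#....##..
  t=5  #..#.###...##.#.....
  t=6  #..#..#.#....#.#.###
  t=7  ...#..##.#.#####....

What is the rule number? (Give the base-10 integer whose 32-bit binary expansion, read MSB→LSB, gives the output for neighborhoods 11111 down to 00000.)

2775074231

  ##### -> #   bit 31 = 1  t=2,i=15
  ####. -> .   bit 30 = 0  t=2,i=18
  ###.# -> #   bit 29 = 1  t=0,i=12
  ###.. -> .   bit 28 = 0  t=3,i=1
  ##.## -> .   bit 27 = 0  t=0,i=13
  ##.#. -> #   bit 26 = 1  t=0,i=4
  ##..# -> .   bit 25 = 0  t=3,i=2
  ##... -> #   bit 24 = 1  t=5,i=8
  #.### -> .   bit 23 = 0  t=0,i=10
  #.##. -> #   bit 22 = 1  t=0,i=14
  #.#.# -> #   bit 21 = 1  t=1,i=14
  #.#.. -> .   bit 20 = 0  t=0,i=5
  #..## -> #   bit 19 = 1  t=1,i=10
  #..#. -> .   bit 18 = 0  t=0,i=7
  #...# -> .   bit 17 = 0  t=1,i=2
  #.... -> .   bit 16 = 0  t=0,i=19
  .#### -> .   bit 15 = 0  t=2,i=14
  .###. -> #   bit 14 = 1  t=0,i=11
  .##.# -> .   bit 13 = 0  t=0,i=3
  .##.. -> .   bit 12 = 0  t=4,i=17
  .#.## -> .   bit 11 = 0  t=0,i=9
  .#.#. -> #   bit 10 = 1  t=1,i=15
  .#..# -> .   bit 9 = 0  t=0,i=6
  .#... -> #   bit 8 = 1  t=0,i=18
  ..### -> #   bit 7 = 1  t=2,i=13
  ..##. -> .   bit 6 = 0  t=0,i=2
  ..#.# -> #   bit 5 = 1  t=0,i=8
  ..#.. -> #   bit 4 = 1  t=1,i=4
  ...## -> .   bit 3 = 0  t=0,i=1
  ...#. -> #   bit 2 = 1  t=1,i=3
  ....# -> #   bit 1 = 1  t=0,i=0
  ..... -> #   bit 0 = 1  t=5,i=17
  bits 10100101011010000100010110110111 = 2775074231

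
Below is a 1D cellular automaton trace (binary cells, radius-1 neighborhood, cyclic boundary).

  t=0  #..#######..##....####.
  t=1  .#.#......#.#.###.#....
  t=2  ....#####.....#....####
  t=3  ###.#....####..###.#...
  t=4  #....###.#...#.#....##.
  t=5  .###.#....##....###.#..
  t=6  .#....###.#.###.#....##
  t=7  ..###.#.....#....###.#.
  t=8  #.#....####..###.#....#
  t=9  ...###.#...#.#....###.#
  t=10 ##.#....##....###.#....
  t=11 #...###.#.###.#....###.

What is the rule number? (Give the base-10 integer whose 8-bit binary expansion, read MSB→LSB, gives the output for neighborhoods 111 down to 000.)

25

  [7] ### => .  t=0,i=4
  [6] ##. => .  t=0,i=9
  [5] #.# => .  t=0,i=22
  [4] #.. => #  t=0,i=1
  [3] .## => #  t=0,i=3
  [2] .#. => .  t=0,i=0
  [1] ..# => .  t=0,i=2
  [0] ... => #  t=0,i=15
  bits 00011001 = 25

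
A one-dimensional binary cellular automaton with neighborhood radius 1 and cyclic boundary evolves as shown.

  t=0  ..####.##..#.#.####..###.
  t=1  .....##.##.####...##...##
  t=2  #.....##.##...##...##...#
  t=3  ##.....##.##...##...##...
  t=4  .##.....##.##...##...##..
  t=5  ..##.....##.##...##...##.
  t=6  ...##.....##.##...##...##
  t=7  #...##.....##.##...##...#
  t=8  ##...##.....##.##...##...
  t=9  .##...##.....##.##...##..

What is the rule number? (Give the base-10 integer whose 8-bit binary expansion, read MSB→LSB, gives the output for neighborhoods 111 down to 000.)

116

  [7] ### => .  t=0,i=3
  [6] ##. => #  t=0,i=5
  [5] #.# => #  t=0,i=6
  [4] #.. => #  t=0,i=9
  [3] .## => .  t=0,i=2
  [2] .#. => #  t=0,i=11
  [1] ..# => .  t=0,i=1
  [0] ... => .  t=0,i=0
  bits 01110100 = 116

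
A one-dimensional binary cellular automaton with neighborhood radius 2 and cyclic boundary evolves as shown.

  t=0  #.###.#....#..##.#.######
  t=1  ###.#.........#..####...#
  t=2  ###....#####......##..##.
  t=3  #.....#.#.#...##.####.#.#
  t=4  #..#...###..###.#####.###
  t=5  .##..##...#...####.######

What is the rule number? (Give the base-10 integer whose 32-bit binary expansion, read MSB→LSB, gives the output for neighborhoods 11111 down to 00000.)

  nb #####: next=.  (t=0,i=21, bit31=0)
  nb ####.: next=#  (t=0,i=24, bit30=1)
  nb ###.#: next=#  (t=0,i=0, bit29=1)
  nb ###..: next=.  (t=1,i=20, bit28=0)
  nb ##.##: next=#  (t=0,i=1, bit27=1)
  nb ##.#.: next=.  (t=0,i=5, bit26=0)
  nb ##..#: next=#  (t=2,i=20, bit25=1)
  nb ##...: next=.  (t=1,i=21, bit24=0)
  nb #.###: next=#  (t=0,i=2, bit23=1)
  nb #.##.: next=#  (t=3,i=24, bit22=1)
  nb #.#.#: next=#  (t=0,i=17, bit21=1)
  nb #.#..: next=.  (t=0,i=6, bit20=0)
  nb #..##: next=.  (t=0,i=13, bit19=0)
  nb #..#.: next=#  (t=4,i=2, bit18=1)
  nb #...#: next=#  (t=1,i=22, bit17=1)
  nb #....: next=.  (t=0,i=8, bit16=0)
  nb .####: next=#  (t=0,i=20, bit15=1)
  nb .###.: next=.  (t=0,i=3, bit14=0)
  nb .##.#: next=.  (t=0,i=15, bit13=0)
  nb .##..: next=#  (t=2,i=19, bit12=1)
  nb .#.##: next=#  (t=0,i=18, bit11=1)
  nb .#.#.: next=#  (t=3,i=7, bit10=1)
  nb .#..#: next=.  (t=0,i=12, bit9=0)
  nb .#...: next=.  (t=0,i=7, bit8=0)
  nb ..###: next=.  (t=1,i=17, bit7=0)
  nb ..##.: next=#  (t=0,i=14, bit6=1)
  nb ..#.#: next=.  (t=3,i=6, bit5=0)
  nb ..#..: next=.  (t=0,i=11, bit4=0)
  nb ...##: next=#  (t=1,i=23, bit3=1)
  nb ...#.: next=.  (t=0,i=10, bit2=0)
  nb ....#: next=.  (t=0,i=9, bit1=0)
  nb .....: next=#  (t=1,i=7, bit0=1)
  bits 01101010111001101001110001001001 = 1793498185

1793498185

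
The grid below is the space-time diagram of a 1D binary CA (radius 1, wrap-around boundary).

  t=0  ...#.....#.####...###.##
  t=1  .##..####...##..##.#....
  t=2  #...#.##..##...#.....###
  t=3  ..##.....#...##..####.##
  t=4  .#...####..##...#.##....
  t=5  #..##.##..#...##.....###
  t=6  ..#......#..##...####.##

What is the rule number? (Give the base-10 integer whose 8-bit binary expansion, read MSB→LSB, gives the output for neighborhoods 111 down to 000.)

  ### -> #   bit 7 = 1  t=0,i=12
  ##. -> .   bit 6 = 0  t=0,i=14
  #.# -> .   bit 5 = 0  t=0,i=10
  #.. -> .   bit 4 = 0  t=0,i=0
  .## -> .   bit 3 = 0  t=0,i=11
  .#. -> .   bit 2 = 0  t=0,i=3
  ..# -> #   bit 1 = 1  t=0,i=2
  ... -> #   bit 0 = 1  t=0,i=1
  bits 10000011 = 131

131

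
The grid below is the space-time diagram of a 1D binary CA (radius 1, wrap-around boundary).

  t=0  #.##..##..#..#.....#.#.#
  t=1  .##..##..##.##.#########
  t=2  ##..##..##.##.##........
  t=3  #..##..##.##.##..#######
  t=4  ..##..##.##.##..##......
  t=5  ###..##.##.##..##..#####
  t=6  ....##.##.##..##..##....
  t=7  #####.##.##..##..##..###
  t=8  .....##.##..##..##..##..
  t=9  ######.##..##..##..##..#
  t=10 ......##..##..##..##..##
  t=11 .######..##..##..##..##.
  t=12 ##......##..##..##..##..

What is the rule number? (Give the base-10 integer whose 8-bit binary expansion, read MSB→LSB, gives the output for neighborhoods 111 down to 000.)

47

  [7] ### => .  t=1,i=16
  [6] ##. => .  t=0,i=0
  [5] #.# => #  t=0,i=1
  [4] #.. => .  t=0,i=4
  [3] .## => #  t=0,i=2
  [2] .#. => #  t=0,i=10
  [1] ..# => #  t=0,i=5
  [0] ... => #  t=0,i=15
  bits 00101111 = 47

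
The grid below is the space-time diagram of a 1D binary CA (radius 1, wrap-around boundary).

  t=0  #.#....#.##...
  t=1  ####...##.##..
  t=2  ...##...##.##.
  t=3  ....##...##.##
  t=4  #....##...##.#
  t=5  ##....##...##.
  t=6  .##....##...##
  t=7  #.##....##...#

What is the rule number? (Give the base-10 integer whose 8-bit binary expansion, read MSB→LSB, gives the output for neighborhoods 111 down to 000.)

  [7] ### => .  t=1,i=1
  [6] ##. => #  t=0,i=10
  [5] #.# => #  t=0,i=1
  [4] #.. => #  t=0,i=3
  [3] .## => .  t=0,i=9
  [2] .#. => #  t=0,i=0
  [1] ..# => .  t=0,i=6
  [0] ... => .  t=0,i=4
  bits 01110100 = 116

116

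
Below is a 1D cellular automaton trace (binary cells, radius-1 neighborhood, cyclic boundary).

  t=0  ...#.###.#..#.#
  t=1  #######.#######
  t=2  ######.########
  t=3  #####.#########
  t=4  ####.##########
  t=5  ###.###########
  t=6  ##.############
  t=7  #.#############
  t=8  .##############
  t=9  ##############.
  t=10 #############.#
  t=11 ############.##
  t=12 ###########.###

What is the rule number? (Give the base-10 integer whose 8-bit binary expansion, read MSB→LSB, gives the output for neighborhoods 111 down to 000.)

  nb ###: next=#  (t=0,i=6, bit7=1)
  nb ##.: next=.  (t=0,i=7, bit6=0)
  nb #.#: next=#  (t=0,i=4, bit5=1)
  nb #..: next=#  (t=0,i=0, bit4=1)
  nb .##: next=#  (t=0,i=5, bit3=1)
  nb .#.: next=#  (t=0,i=3, bit2=1)
  nb ..#: next=#  (t=0,i=2, bit1=1)
  nb ...: next=#  (t=0,i=1, bit0=1)
  bits 10111111 = 191

191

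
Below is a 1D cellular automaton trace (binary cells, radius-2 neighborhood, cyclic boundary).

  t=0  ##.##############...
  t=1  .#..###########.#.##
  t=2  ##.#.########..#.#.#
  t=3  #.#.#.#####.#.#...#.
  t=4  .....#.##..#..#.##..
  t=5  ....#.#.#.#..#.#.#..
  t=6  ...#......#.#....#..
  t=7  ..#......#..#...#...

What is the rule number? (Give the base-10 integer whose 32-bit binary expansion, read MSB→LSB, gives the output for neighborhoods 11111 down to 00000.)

2485057548

  #####|#  b31=1 t=0,i=5
  ####.|.  b30=0 t=0,i=15
  ###.#|.  b29=0 t=1,i=14
  ###..|#  b28=1 t=0,i=16
  ##.##|.  b27=0 t=0,i=2
  ##.#.|#  b26=1 t=1,i=0
  ##..#|.  b25=0 t=2,i=13
  ##...|.  b24=0 t=0,i=17
  #.###|.  b23=0 t=0,i=3
  #.##.|.  b22=0 t=1,i=18
  #.#.#|.  b21=0 t=1,i=16
  #.#..|#  b20=1 t=1,i=1
  #..##|#  b19=1 t=1,i=3
  #..#.|#  b18=1 t=2,i=14
  #...#|#  b17=1 t=0,i=18
  #....|.  b16=0 t=4,i=19
  .####|#  b15=1 t=0,i=4
  .###.|#  b14=1 t=2,i=0
  .##.#|#  b13=1 t=0,i=1
  .##..|#  b12=1 t=4,i=8
  .#.##|#  b11=1 t=1,i=17
  .#.#.|.  b10=0 t=2,i=16
  .#..#|.  b9=0 t=1,i=2
  .#...|.  b8=0 t=3,i=15
  ..###|.  b7=0 t=1,i=4
  ..##.|.  b6=0 t=0,i=0
  ..#.#|.  b5=0 t=2,i=15
  ..#..|.  b4=0 t=4,i=11
  ...##|#  b3=1 t=0,i=19
  ...#.|#  b2=1 t=3,i=17
  ....#|.  b1=0 t=4,i=3
  .....|.  b0=0 t=4,i=0
  bits 10010100000111101111100000001100 = 2485057548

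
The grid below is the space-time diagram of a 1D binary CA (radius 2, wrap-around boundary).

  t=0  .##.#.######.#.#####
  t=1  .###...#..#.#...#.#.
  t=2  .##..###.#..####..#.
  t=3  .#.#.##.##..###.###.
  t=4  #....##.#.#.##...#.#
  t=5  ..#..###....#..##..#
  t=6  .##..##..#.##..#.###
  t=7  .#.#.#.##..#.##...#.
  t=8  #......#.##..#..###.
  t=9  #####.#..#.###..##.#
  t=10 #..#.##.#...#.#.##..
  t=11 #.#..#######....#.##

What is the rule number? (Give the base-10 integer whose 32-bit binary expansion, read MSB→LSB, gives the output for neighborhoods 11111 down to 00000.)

1180164565

  #####|.  b31=0 t=0,i=8
  ####.|#  b30=1 t=0,i=10
  ###.#|.  b29=0 t=0,i=11
  ###..|.  b28=0 t=1,i=3
  ##.##|.  b27=0 t=0,i=0
  ##.#.|#  b26=1 t=0,i=3
  ##..#|#  b25=1 t=2,i=3
  ##...|.  b24=0 t=1,i=4
  #.###|.  b23=0 t=0,i=6
  #.##.|#  b22=1 t=0,i=1
  #.#.#|.  b21=0 t=0,i=4
  #.#..|#  b20=1 t=1,i=12
  #..##|.  b19=0 t=1,i=0
  #..#.|#  b18=1 t=1,i=9
  #...#|#  b17=1 t=1,i=5
  #....|#  b16=1 t=4,i=2
  .####|#  b15=1 t=0,i=7
  .###.|#  b14=1 t=1,i=2
  .##.#|#  b13=1 t=0,i=2
  .##..|.  b12=0 t=2,i=2
  .#.##|.  b11=0 t=0,i=5
  .#.#.|.  b10=0 t=1,i=11
  .#..#|.  b9=0 t=1,i=8
  .#...|#  b8=1 t=1,i=13
  ..###|#  b7=1 t=1,i=1
  ..##.|#  b6=1 t=2,i=1
  ..#.#|.  b5=0 t=1,i=10
  ..#..|#  b4=1 t=1,i=7
  ...##|.  b3=0 t=4,i=4
  ...#.|#  b2=1 t=1,i=6
  ....#|.  b1=0 t=4,i=3
  .....|#  b0=1 t=8,i=3
  bits 01000110010101111110000111010101 = 1180164565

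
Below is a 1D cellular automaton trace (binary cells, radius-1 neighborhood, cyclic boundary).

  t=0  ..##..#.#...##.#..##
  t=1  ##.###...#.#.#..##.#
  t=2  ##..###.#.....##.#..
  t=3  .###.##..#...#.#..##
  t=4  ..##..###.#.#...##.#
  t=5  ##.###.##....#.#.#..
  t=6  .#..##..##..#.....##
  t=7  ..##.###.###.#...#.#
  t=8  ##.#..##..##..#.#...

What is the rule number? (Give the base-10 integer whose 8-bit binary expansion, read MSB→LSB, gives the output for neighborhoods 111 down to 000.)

  nb ###: next=#  (t=1,i=0, bit7=1)
  nb ##.: next=#  (t=0,i=3, bit6=1)
  nb #.#: next=.  (t=0,i=7, bit5=0)
  nb #..: next=#  (t=0,i=0, bit4=1)
  nb .##: next=.  (t=0,i=2, bit3=0)
  nb .#.: next=.  (t=0,i=6, bit2=0)
  nb ..#: next=#  (t=0,i=1, bit1=1)
  nb ...: next=.  (t=0,i=10, bit0=0)
  bits 11010010 = 210

210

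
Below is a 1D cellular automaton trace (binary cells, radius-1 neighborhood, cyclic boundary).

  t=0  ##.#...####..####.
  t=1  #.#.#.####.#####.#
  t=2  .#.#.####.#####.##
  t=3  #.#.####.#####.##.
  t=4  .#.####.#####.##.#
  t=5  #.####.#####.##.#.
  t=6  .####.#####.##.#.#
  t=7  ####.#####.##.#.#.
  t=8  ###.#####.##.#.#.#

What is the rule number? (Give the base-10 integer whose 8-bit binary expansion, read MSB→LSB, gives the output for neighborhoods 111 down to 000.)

  ### -> #   bit 7 = 1  t=0,i=8
  ##. -> .   bit 6 = 0  t=0,i=1
  #.# -> #   bit 5 = 1  t=0,i=2
  #.. -> #   bit 4 = 1  t=0,i=4
  .## -> #   bit 3 = 1  t=0,i=0
  .#. -> .   bit 2 = 0  t=0,i=3
  ..# -> #   bit 1 = 1  t=0,i=6
  ... -> .   bit 0 = 0  t=0,i=5
  bits 10111010 = 186

186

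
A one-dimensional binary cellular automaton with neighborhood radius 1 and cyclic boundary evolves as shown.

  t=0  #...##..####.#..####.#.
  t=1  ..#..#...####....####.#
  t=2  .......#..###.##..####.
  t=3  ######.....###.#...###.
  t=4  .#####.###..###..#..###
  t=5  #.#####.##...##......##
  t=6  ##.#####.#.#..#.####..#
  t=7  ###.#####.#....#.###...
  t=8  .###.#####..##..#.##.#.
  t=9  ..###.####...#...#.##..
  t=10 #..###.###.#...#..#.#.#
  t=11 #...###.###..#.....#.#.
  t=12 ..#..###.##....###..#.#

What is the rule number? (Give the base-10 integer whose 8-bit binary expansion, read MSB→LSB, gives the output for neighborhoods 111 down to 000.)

225

  ###|#  b7=1 t=0,i=9
  ##.|#  b6=1 t=0,i=5
  #.#|#  b5=1 t=0,i=12
  #..|.  b4=0 t=0,i=1
  .##|.  b3=0 t=0,i=4
  .#.|.  b2=0 t=0,i=0
  ..#|.  b1=0 t=0,i=3
  ...|#  b0=1 t=0,i=2
  bits 11100001 = 225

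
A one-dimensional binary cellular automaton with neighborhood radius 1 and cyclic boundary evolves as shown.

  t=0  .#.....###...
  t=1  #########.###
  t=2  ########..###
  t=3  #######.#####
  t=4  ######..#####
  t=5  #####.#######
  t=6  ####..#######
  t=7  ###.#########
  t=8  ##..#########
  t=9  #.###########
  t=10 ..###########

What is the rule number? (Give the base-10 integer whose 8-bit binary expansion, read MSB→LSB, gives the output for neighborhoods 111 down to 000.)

159

  nb ###: next=#  (t=0,i=8, bit7=1)
  nb ##.: next=.  (t=0,i=9, bit6=0)
  nb #.#: next=.  (t=1,i=9, bit5=0)
  nb #..: next=#  (t=0,i=2, bit4=1)
  nb .##: next=#  (t=0,i=7, bit3=1)
  nb .#.: next=#  (t=0,i=1, bit2=1)
  nb ..#: next=#  (t=0,i=0, bit1=1)
  nb ...: next=#  (t=0,i=3, bit0=1)
  bits 10011111 = 159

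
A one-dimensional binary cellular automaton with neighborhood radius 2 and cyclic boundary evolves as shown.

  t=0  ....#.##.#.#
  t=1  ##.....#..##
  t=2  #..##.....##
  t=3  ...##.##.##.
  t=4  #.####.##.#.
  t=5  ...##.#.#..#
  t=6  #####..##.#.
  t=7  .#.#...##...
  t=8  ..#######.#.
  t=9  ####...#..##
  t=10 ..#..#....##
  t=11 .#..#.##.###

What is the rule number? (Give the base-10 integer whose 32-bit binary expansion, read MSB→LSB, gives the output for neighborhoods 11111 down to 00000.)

  [31] ##### => .  t=6,i=2
  [30] ####. => #  t=1,i=0
  [29] ###.# => .  t=4,i=5
  [28] ###.. => .  t=1,i=1
  [27] ##.## => #  t=3,i=5
  [26] ##.#. => .  t=0,i=8
  [25] ##..# => .  t=2,i=1
  [24] ##... => .  t=1,i=2
  [23] #.### => .  t=4,i=2
  [22] #.##. => .  t=0,i=6
  [21] #.#.# => .  t=0,i=9
  [20] #.#.. => #  t=0,i=11
  [19] #..## => .  t=1,i=9
  [18] #..#. => #  t=5,i=10
  [17] #...# => #  t=5,i=1
  [16] #.... => #  t=0,i=1
  [15] .#### => #  t=1,i=11
  [14] .###. => .  t=2,i=11
  [13] .##.# => #  t=0,i=7
  [12] .##.. => #  t=2,i=4
  [11] .#.## => .  t=0,i=5
  [10] .#.#. => #  t=0,i=10
  [9] .#..# => .  t=1,i=8
  [8] .#... => #  t=0,i=0
  [7] ..### => #  t=1,i=10
  [6] ..##. => #  t=2,i=3
  [5] ..#.# => .  t=0,i=4
  [4] ..#.. => .  t=1,i=7
  [3] ...## => #  t=2,i=9
  [2] ...#. => .  t=0,i=3
  [1] ....# => .  t=0,i=2
  [0] ..... => #  t=1,i=4
  bits 01001000000101111011010111001001 = 1209513417

1209513417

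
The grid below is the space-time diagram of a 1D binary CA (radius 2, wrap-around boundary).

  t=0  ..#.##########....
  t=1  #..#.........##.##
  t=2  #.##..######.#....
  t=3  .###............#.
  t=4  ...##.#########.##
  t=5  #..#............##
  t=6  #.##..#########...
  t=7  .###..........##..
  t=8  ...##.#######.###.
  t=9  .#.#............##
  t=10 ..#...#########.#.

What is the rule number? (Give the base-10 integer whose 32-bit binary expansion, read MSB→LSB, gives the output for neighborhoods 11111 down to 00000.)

  ##### -> .   bit 31 = 0  t=0,i=6
  ####. -> .   bit 30 = 0  t=0,i=12
  ###.# -> .   bit 29 = 0  t=2,i=11
  ###.. -> #   bit 28 = 1  t=0,i=13
  ##.## -> .   bit 27 = 0  t=1,i=15
  ##.#. -> .   bit 26 = 0  t=2,i=12
  ##..# -> .   bit 25 = 0  t=1,i=1
  ##... -> #   bit 24 = 1  t=0,i=14
  #.### -> .   bit 23 = 0  t=0,i=4
  #.##. -> #   bit 22 = 1  t=2,i=2
  #.#.# -> .   bit 21 = 0  t=9,i=1
  #.#.. -> .   bit 20 = 0  t=2,i=13
  #..## -> .   bit 19 = 0  t=2,i=5
  #..#. -> #   bit 18 = 1  t=1,i=2
  #...# -> .   bit 17 = 0  t=4,i=1
  #.... -> .   bit 16 = 0  t=0,i=15
  .#### -> .   bit 15 = 0  t=0,i=5
  .###. -> .   bit 14 = 0  t=1,i=17
  .##.# -> .   bit 13 = 0  t=1,i=14
  .##.. -> #   bit 12 = 1  t=2,i=3
  .#.## -> #   bit 11 = 1  t=0,i=3
  .#.#. -> #   bit 10 = 1  t=9,i=2
  .#..# -> #   bit 9 = 1  t=3,i=17
  .#... -> .   bit 8 = 0  t=1,i=4
  ..### -> .   bit 7 = 0  t=2,i=6
  ..##. -> #   bit 6 = 1  t=1,i=13
  ..#.# -> .   bit 5 = 0  t=0,i=2
  ..#.. -> #   bit 4 = 1  t=1,i=3
  ...## -> .   bit 3 = 0  t=1,i=12
  ...#. -> .   bit 2 = 0  t=0,i=1
  ....# -> #   bit 1 = 1  t=0,i=0
  ..... -> #   bit 0 = 1  t=0,i=16
  bits 00010001010001000001111001010011 = 289676883

289676883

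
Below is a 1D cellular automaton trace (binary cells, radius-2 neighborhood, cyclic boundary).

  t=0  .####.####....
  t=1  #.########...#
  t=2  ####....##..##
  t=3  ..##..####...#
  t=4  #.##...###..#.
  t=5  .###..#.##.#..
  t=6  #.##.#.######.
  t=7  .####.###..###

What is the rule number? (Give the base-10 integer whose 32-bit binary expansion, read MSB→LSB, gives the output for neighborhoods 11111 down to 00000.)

  nb #####: next=.  (t=1,i=4, bit31=0)
  nb ####.: next=#  (t=0,i=3, bit30=1)
  nb ###.#: next=#  (t=0,i=4, bit29=1)
  nb ###..: next=#  (t=0,i=9, bit28=1)
  nb ##.##: next=#  (t=0,i=5, bit27=1)
  nb ##.#.: next=#  (t=5,i=10, bit26=1)
  nb ##..#: next=.  (t=2,i=10, bit25=0)
  nb ##...: next=.  (t=0,i=10, bit24=0)
  nb #.###: next=#  (t=0,i=6, bit23=1)
  nb #.##.: next=#  (t=4,i=2, bit22=1)
  nb #.#.#: next=.  (t=4,i=0, bit21=0)
  nb #.#..: next=#  (t=5,i=11, bit20=1)
  nb #..##: next=.  (t=2,i=11, bit19=0)
  nb #..#.: next=#  (t=4,i=11, bit18=1)
  nb #...#: next=.  (t=1,i=11, bit17=0)
  nb #....: next=.  (t=0,i=11, bit16=0)
  nb .####: next=#  (t=0,i=2, bit15=1)
  nb .###.: next=#  (t=4,i=8, bit14=1)
  nb .##.#: next=#  (t=1,i=0, bit13=1)
  nb .##..: next=#  (t=2,i=9, bit12=1)
  nb .#.##: next=#  (t=4,i=1, bit11=1)
  nb .#.#.: next=.  (t=4,i=13, bit10=0)
  nb .#..#: next=#  (t=3,i=0, bit9=1)
  nb .#...: next=#  (t=5,i=12, bit8=1)
  nb ..###: next=.  (t=0,i=1, bit7=0)
  nb ..##.: next=#  (t=1,i=13, bit6=1)
  nb ..#.#: next=.  (t=4,i=12, bit5=0)
  nb ..#..: next=.  (t=3,i=13, bit4=0)
  nb ...##: next=#  (t=0,i=0, bit3=1)
  nb ...#.: next=#  (t=3,i=12, bit2=1)
  nb ....#: next=#  (t=0,i=13, bit1=1)
  nb .....: next=.  (t=0,i=12, bit0=0)
  bits 01111100110101001111101101001110 = 2094332750

2094332750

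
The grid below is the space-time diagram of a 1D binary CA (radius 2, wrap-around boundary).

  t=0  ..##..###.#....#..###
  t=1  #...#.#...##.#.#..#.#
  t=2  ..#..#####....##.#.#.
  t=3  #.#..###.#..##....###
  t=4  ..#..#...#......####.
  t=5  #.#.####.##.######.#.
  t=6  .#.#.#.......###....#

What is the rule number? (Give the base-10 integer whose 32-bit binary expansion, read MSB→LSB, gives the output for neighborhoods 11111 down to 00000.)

2450951579

  nb #####: next=#  (t=2,i=7, bit31=1)
  nb ####.: next=.  (t=2,i=8, bit30=0)
  nb ###.#: next=.  (t=0,i=8, bit29=0)
  nb ###..: next=#  (t=0,i=20, bit28=1)
  nb ##.##: next=.  (t=5,i=8, bit27=0)
  nb ##.#.: next=.  (t=0,i=9, bit26=0)
  nb ##..#: next=#  (t=0,i=0, bit25=1)
  nb ##...: next=.  (t=1,i=1, bit24=0)
  nb #.###: next=.  (t=5,i=4, bit23=0)
  nb #.##.: next=.  (t=1,i=20, bit22=0)
  nb #.#.#: next=.  (t=1,i=13, bit21=0)
  nb #.#..: next=#  (t=0,i=10, bit20=1)
  nb #..##: next=.  (t=0,i=1, bit19=0)
  nb #..#.: next=#  (t=1,i=17, bit18=1)
  nb #...#: next=#  (t=1,i=2, bit17=1)
  nb #....: next=.  (t=0,i=12, bit16=0)
  nb .####: next=#  (t=2,i=6, bit15=1)
  nb .###.: next=.  (t=0,i=7, bit14=0)
  nb .##.#: next=.  (t=1,i=11, bit13=0)
  nb .##..: next=.  (t=0,i=3, bit12=0)
  nb .#.##: next=#  (t=1,i=19, bit11=1)
  nb .#.#.: next=#  (t=1,i=5, bit10=1)
  nb .#..#: next=.  (t=0,i=16, bit9=0)
  nb .#...: next=#  (t=0,i=11, bit8=1)
  nb ..###: next=#  (t=0,i=6, bit7=1)
  nb ..##.: next=.  (t=0,i=2, bit6=0)
  nb ..#.#: next=.  (t=1,i=4, bit5=0)
  nb ..#..: next=#  (t=0,i=15, bit4=1)
  nb ...##: next=#  (t=1,i=9, bit3=1)
  nb ...#.: next=.  (t=0,i=14, bit2=0)
  nb ....#: next=#  (t=0,i=13, bit1=1)
  nb .....: next=#  (t=4,i=12, bit0=1)
  bits 10010010000101101000110110011011 = 2450951579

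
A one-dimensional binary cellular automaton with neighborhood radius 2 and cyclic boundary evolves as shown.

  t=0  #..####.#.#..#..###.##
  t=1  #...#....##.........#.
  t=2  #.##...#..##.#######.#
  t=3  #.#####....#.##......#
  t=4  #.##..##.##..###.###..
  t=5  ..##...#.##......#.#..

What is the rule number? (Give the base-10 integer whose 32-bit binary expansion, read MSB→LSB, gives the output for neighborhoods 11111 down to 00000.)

299021319

  nb #####: next=.  (t=2,i=15, bit31=0)
  nb ####.: next=.  (t=0,i=5, bit30=0)
  nb ###.#: next=.  (t=0,i=6, bit29=0)
  nb ###..: next=#  (t=0,i=0, bit28=1)
  nb ##.##: next=.  (t=0,i=19, bit27=0)
  nb ##.#.: next=.  (t=0,i=7, bit26=0)
  nb ##..#: next=.  (t=0,i=1, bit25=0)
  nb ##...: next=#  (t=1,i=11, bit24=1)
  nb #.###: next=#  (t=0,i=20, bit23=1)
  nb #.##.: next=#  (t=2,i=2, bit22=1)
  nb #.#.#: next=.  (t=0,i=8, bit21=0)
  nb #.#..: next=#  (t=0,i=10, bit20=1)
  nb #..##: next=.  (t=0,i=2, bit19=0)
  nb #..#.: next=.  (t=0,i=12, bit18=0)
  nb #...#: next=#  (t=1,i=2, bit17=1)
  nb #....: next=.  (t=1,i=6, bit16=0)
  nb .####: next=#  (t=0,i=4, bit15=1)
  nb .###.: next=.  (t=0,i=17, bit14=0)
  nb .##.#: next=#  (t=2,i=0, bit13=1)
  nb .##..: next=#  (t=1,i=10, bit12=1)
  nb .#.##: next=.  (t=3,i=12, bit11=0)
  nb .#.#.: next=#  (t=0,i=9, bit10=1)
  nb .#..#: next=.  (t=0,i=11, bit9=0)
  nb .#...: next=.  (t=1,i=1, bit8=0)
  nb ..###: next=.  (t=0,i=3, bit7=0)
  nb ..##.: next=.  (t=1,i=9, bit6=0)
  nb ..#.#: next=.  (t=1,i=20, bit5=0)
  nb ..#..: next=.  (t=0,i=13, bit4=0)
  nb ...##: next=.  (t=1,i=8, bit3=0)
  nb ...#.: next=#  (t=1,i=3, bit2=1)
  nb ....#: next=#  (t=1,i=7, bit1=1)
  nb .....: next=#  (t=1,i=13, bit0=1)
  bits 00010001110100101011010000000111 = 299021319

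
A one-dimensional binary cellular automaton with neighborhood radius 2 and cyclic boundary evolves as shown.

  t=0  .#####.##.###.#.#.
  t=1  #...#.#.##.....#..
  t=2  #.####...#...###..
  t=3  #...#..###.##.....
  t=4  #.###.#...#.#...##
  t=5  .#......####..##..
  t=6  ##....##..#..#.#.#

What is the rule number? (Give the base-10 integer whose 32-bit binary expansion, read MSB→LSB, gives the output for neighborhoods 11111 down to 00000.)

1208628286

  ##### -> .   bit 31 = 0  t=0,i=3
  ####. -> #   bit 30 = 1  t=0,i=4
  ###.# -> .   bit 29 = 0  t=0,i=5
  ###.. -> .   bit 28 = 0  t=2,i=5
  ##.## -> #   bit 27 = 1  t=0,i=6
  ##.#. -> .   bit 26 = 0  t=0,i=13
  ##..# -> .   bit 25 = 0  t=2,i=16
  ##... -> .   bit 24 = 0  t=1,i=10
  #.### -> .   bit 23 = 0  t=0,i=10
  #.##. -> .   bit 22 = 0  t=0,i=7
  #.#.# -> .   bit 21 = 0  t=0,i=14
  #.#.. -> .   bit 20 = 0  t=0,i=16
  #..## -> #   bit 19 = 1  t=0,i=0
  #..#. -> .   bit 18 = 0  t=1,i=17
  #...# -> #   bit 17 = 1  t=1,i=2
  #.... -> .   bit 16 = 0  t=1,i=11
  .#### -> .   bit 15 = 0  t=0,i=2
  .###. -> .   bit 14 = 0  t=0,i=11
  .##.# -> #   bit 13 = 1  t=0,i=8
  .##.. -> #   bit 12 = 1  t=1,i=9
  .#.## -> .   bit 11 = 0  t=1,i=7
  .#.#. -> #   bit 10 = 1  t=0,i=15
  .#..# -> .   bit 9 = 0  t=0,i=17
  .#... -> .   bit 8 = 0  t=1,i=1
  ..### -> .   bit 7 = 0  t=0,i=1
  ..##. -> .   bit 6 = 0  t=5,i=14
  ..#.# -> #   bit 5 = 1  t=1,i=4
  ..#.. -> #   bit 4 = 1  t=1,i=0
  ...## -> #   bit 3 = 1  t=2,i=12
  ...#. -> #   bit 2 = 1  t=1,i=3
  ....# -> #   bit 1 = 1  t=1,i=13
  ..... -> .   bit 0 = 0  t=1,i=12
  bits 01001000000010100011010000111110 = 1208628286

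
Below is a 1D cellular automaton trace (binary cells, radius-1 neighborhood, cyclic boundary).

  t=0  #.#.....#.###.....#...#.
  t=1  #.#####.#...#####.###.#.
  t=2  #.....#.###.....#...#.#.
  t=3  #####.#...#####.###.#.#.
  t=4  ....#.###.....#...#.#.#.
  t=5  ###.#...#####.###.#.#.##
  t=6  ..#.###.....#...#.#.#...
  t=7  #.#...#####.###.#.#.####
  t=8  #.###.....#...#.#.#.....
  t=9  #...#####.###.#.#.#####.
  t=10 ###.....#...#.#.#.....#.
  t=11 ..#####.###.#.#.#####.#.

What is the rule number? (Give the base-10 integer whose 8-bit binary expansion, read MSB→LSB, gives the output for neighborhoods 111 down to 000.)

  ### -> .   bit 7 = 0  t=0,i=11
  ##. -> #   bit 6 = 1  t=0,i=12
  #.# -> .   bit 5 = 0  t=0,i=1
  #.. -> #   bit 4 = 1  t=0,i=3
  .## -> .   bit 3 = 0  t=0,i=10
  .#. -> #   bit 2 = 1  t=0,i=0
  ..# -> .   bit 1 = 0  t=0,i=7
  ... -> #   bit 0 = 1  t=0,i=4
  bits 01010101 = 85

85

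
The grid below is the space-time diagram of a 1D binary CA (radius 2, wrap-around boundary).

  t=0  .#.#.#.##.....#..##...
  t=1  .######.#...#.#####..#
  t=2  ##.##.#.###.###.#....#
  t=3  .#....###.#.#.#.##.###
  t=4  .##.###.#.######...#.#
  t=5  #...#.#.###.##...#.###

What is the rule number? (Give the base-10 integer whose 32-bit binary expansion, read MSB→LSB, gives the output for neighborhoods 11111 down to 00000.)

2696552442

  [31] ##### => #  t=1,i=3
  [30] ####. => .  t=1,i=5
  [29] ###.# => #  t=1,i=6
  [28] ###.. => .  t=1,i=18
  [27] ##.## => .  t=2,i=2
  [26] ##.#. => .  t=1,i=7
  [25] ##..# => .  t=1,i=19
  [24] ##... => .  t=0,i=9
  [23] #.### => #  t=1,i=1
  [22] #.##. => .  t=0,i=7
  [21] #.#.# => #  t=0,i=3
  [20] #.#.. => #  t=1,i=8
  [19] #..## => #  t=0,i=16
  [18] #..#. => .  t=1,i=20
  [17] #...# => #  t=1,i=10
  [16] #.... => .  t=0,i=10
  [15] .#### => .  t=1,i=2
  [14] .###. => .  t=2,i=0
  [13] .##.# => .  t=2,i=4
  [12] .##.. => #  t=0,i=8
  [11] .#.## => #  t=0,i=6
  [10] .#.#. => #  t=0,i=2
  [9] .#..# => #  t=0,i=15
  [8] .#... => #  t=1,i=9
  [7] ..### => #  t=2,i=21
  [6] ..##. => #  t=0,i=17
  [5] ..#.# => #  t=0,i=1
  [4] ..#.. => #  t=0,i=14
  [3] ...## => #  t=2,i=20
  [2] ...#. => .  t=0,i=0
  [1] ....# => #  t=0,i=12
  [0] ..... => .  t=0,i=11
  bits 10100000101110100001111111111010 = 2696552442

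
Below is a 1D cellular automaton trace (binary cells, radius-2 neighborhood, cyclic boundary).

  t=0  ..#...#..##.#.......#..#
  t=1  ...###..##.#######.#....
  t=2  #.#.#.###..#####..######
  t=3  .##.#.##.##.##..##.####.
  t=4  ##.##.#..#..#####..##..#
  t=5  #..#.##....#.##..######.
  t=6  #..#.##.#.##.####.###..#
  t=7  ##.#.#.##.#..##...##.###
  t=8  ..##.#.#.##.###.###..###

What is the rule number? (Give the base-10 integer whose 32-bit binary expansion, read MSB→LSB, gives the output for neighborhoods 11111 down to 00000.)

  [31] ##### => #  t=1,i=13
  [30] ####. => .  t=1,i=16
  [29] ###.# => .  t=1,i=17
  [28] ###.. => .  t=1,i=5
  [27] ##.## => .  t=1,i=10
  [26] ##.#. => #  t=0,i=11
  [25] ##..# => #  t=1,i=6
  [24] ##... => .  t=5,i=7
  [23] #.### => #  t=1,i=11
  [22] #.##. => #  t=3,i=6
  [21] #.#.# => #  t=2,i=2
  [20] #.#.. => #  t=0,i=12
  [19] #..## => #  t=0,i=8
  [18] #..#. => .  t=0,i=1
  [17] #...# => #  t=0,i=4
  [16] #.... => #  t=0,i=14
  [15] .#### => #  t=1,i=12
  [14] .###. => #  t=1,i=4
  [13] .##.# => .  t=0,i=10
  [12] .##.. => #  t=3,i=13
  [11] .#.## => .  t=2,i=5
  [10] .#.#. => .  t=2,i=3
  [9] .#..# => .  t=0,i=0
  [8] .#... => #  t=0,i=3
  [7] ..### => .  t=1,i=3
  [6] ..##. => #  t=0,i=9
  [5] ..#.# => #  t=5,i=3
  [4] ..#.. => .  t=0,i=2
  [3] ...## => #  t=1,i=2
  [2] ...#. => #  t=0,i=5
  [1] ....# => .  t=0,i=18
  [0] ..... => #  t=0,i=15
  bits 10000110111110111101000101101101 = 2264650093

2264650093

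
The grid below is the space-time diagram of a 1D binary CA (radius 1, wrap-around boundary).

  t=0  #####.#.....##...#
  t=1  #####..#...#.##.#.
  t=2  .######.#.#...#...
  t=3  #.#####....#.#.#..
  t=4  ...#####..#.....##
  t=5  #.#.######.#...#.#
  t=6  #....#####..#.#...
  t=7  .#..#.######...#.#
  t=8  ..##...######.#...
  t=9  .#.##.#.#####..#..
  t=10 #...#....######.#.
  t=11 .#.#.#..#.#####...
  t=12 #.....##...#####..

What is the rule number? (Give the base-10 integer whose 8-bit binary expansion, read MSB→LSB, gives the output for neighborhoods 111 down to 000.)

  ### -> #   bit 7 = 1  t=0,i=0
  ##. -> #   bit 6 = 1  t=0,i=4
  #.# -> .   bit 5 = 0  t=0,i=5
  #.. -> #   bit 4 = 1  t=0,i=7
  .## -> .   bit 3 = 0  t=0,i=12
  .#. -> .   bit 2 = 0  t=0,i=6
  ..# -> #   bit 1 = 1  t=0,i=11
  ... -> .   bit 0 = 0  t=0,i=8
  bits 11010010 = 210

210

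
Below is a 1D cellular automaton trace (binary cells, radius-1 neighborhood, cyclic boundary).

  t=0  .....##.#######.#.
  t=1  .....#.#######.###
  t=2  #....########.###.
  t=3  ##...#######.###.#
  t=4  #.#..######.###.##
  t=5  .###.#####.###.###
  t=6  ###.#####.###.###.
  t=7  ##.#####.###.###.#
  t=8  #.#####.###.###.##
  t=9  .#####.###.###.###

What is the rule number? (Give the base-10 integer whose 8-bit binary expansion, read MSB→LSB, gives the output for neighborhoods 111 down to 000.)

188

  ### -> #   bit 7 = 1  t=0,i=9
  ##. -> .   bit 6 = 0  t=0,i=6
  #.# -> #   bit 5 = 1  t=0,i=7
  #.. -> #   bit 4 = 1  t=0,i=17
  .## -> #   bit 3 = 1  t=0,i=5
  .#. -> #   bit 2 = 1  t=0,i=16
  ..# -> .   bit 1 = 0  t=0,i=4
  ... -> .   bit 0 = 0  t=0,i=0
  bits 10111100 = 188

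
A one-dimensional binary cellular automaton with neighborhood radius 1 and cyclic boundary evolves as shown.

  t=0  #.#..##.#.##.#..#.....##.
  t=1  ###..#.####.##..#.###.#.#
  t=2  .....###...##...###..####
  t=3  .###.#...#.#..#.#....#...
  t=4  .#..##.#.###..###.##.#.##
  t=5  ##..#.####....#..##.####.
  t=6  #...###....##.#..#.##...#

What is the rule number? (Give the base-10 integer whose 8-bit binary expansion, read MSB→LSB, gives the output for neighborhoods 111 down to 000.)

45

  nb ###: next=.  (t=1,i=0, bit7=0)
  nb ##.: next=.  (t=0,i=6, bit6=0)
  nb #.#: next=#  (t=0,i=1, bit5=1)
  nb #..: next=.  (t=0,i=3, bit4=0)
  nb .##: next=#  (t=0,i=5, bit3=1)
  nb .#.: next=#  (t=0,i=0, bit2=1)
  nb ..#: next=.  (t=0,i=4, bit1=0)
  nb ...: next=#  (t=0,i=18, bit0=1)
  bits 00101101 = 45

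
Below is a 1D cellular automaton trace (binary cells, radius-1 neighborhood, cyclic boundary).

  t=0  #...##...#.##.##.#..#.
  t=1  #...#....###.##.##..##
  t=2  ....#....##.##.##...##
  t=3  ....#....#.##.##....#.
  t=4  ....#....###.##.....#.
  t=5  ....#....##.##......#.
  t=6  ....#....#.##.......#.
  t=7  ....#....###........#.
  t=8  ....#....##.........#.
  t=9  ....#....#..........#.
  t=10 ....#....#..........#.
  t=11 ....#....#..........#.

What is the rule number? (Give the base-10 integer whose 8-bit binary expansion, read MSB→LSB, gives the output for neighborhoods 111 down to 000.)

172

  ###|#  b7=1 t=1,i=10
  ##.|.  b6=0 t=0,i=5
  #.#|#  b5=1 t=0,i=10
  #..|.  b4=0 t=0,i=1
  .##|#  b3=1 t=0,i=4
  .#.|#  b2=1 t=0,i=0
  ..#|.  b1=0 t=0,i=3
  ...|.  b0=0 t=0,i=2
  bits 10101100 = 172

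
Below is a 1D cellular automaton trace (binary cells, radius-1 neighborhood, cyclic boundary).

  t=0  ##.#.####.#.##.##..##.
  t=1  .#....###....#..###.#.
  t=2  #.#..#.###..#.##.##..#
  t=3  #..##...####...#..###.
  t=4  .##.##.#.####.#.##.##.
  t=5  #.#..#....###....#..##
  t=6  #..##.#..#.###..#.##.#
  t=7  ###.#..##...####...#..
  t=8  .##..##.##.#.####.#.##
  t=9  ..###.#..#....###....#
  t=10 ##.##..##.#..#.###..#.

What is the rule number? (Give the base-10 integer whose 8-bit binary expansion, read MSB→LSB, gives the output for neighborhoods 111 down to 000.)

210

  ###|#  b7=1 t=0,i=6
  ##.|#  b6=1 t=0,i=1
  #.#|.  b5=0 t=0,i=2
  #..|#  b4=1 t=0,i=17
  .##|.  b3=0 t=0,i=0
  .#.|.  b2=0 t=0,i=3
  ..#|#  b1=1 t=0,i=18
  ...|.  b0=0 t=1,i=3
  bits 11010010 = 210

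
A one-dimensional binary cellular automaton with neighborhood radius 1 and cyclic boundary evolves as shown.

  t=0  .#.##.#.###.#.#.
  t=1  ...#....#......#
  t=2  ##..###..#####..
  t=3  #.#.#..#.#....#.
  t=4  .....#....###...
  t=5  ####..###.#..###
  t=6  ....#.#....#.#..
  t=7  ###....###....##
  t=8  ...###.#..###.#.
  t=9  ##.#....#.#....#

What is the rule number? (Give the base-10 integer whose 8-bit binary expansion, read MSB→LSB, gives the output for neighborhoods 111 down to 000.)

  [7] ### => .  t=0,i=9
  [6] ##. => .  t=0,i=4
  [5] #.# => .  t=0,i=2
  [4] #.. => #  t=0,i=15
  [3] .## => #  t=0,i=3
  [2] .#. => .  t=0,i=1
  [1] ..# => .  t=0,i=0
  [0] ... => #  t=1,i=1
  bits 00011001 = 25

25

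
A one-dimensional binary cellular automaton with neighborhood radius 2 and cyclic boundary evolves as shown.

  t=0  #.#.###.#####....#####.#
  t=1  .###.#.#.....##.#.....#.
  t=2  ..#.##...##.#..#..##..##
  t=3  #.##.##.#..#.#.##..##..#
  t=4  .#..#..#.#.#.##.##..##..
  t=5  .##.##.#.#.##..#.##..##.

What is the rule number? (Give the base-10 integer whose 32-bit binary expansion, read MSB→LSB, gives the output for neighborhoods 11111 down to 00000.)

253844025

  [31] ##### => .  t=0,i=10
  [30] ####. => .  t=0,i=11
  [29] ###.# => .  t=0,i=6
  [28] ###.. => .  t=0,i=12
  [27] ##.## => #  t=0,i=7
  [26] ##.#. => #  t=0,i=1
  [25] ##..# => #  t=2,i=0
  [24] ##... => #  t=0,i=13
  [23] #.### => .  t=0,i=4
  [22] #.##. => .  t=0,i=23
  [21] #.#.# => #  t=0,i=2
  [20] #.#.. => .  t=1,i=7
  [19] #..## => .  t=1,i=0
  [18] #..#. => .  t=2,i=1
  [17] #...# => .  t=2,i=7
  [16] #.... => #  t=0,i=14
  [15] .#### => .  t=0,i=9
  [14] .###. => #  t=0,i=5
  [13] .##.# => .  t=0,i=0
  [12] .##.. => #  t=2,i=5
  [11] .#.## => #  t=0,i=3
  [10] .#.#. => .  t=1,i=6
  [9] .#..# => #  t=1,i=23
  [8] .#... => .  t=1,i=8
  [7] ..### => .  t=0,i=17
  [6] ..##. => .  t=1,i=13
  [5] ..#.# => #  t=2,i=2
  [4] ..#.. => #  t=1,i=22
  [3] ...## => #  t=0,i=16
  [2] ...#. => .  t=1,i=21
  [1] ....# => .  t=0,i=15
  [0] ..... => #  t=1,i=10
  bits 00001111001000010101101000111001 = 253844025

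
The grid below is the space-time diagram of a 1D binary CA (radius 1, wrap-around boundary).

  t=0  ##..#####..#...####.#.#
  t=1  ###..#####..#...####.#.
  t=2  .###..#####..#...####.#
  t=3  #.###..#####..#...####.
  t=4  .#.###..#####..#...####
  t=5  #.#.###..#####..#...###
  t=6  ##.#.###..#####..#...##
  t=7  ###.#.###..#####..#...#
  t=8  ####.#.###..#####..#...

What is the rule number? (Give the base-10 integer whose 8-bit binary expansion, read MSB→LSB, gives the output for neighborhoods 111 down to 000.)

240

  ### -> #   bit 7 = 1  t=0,i=0
  ##. -> #   bit 6 = 1  t=0,i=1
  #.# -> #   bit 5 = 1  t=0,i=19
  #.. -> #   bit 4 = 1  t=0,i=2
  .## -> .   bit 3 = 0  t=0,i=4
  .#. -> .   bit 2 = 0  t=0,i=11
  ..# -> .   bit 1 = 0  t=0,i=3
  ... -> .   bit 0 = 0  t=0,i=13
  bits 11110000 = 240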